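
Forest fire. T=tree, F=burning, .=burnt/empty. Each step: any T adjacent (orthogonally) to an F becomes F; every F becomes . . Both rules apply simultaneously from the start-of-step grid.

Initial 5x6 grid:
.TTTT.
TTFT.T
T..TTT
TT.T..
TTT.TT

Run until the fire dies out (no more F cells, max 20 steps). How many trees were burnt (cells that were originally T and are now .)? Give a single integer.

Step 1: +3 fires, +1 burnt (F count now 3)
Step 2: +4 fires, +3 burnt (F count now 4)
Step 3: +4 fires, +4 burnt (F count now 4)
Step 4: +2 fires, +4 burnt (F count now 2)
Step 5: +3 fires, +2 burnt (F count now 3)
Step 6: +1 fires, +3 burnt (F count now 1)
Step 7: +1 fires, +1 burnt (F count now 1)
Step 8: +0 fires, +1 burnt (F count now 0)
Fire out after step 8
Initially T: 20, now '.': 28
Total burnt (originally-T cells now '.'): 18

Answer: 18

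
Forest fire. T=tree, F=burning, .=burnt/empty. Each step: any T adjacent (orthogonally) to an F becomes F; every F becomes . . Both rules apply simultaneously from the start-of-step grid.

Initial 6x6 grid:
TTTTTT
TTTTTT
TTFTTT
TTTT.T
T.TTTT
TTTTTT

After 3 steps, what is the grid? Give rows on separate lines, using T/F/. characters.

Step 1: 4 trees catch fire, 1 burn out
  TTTTTT
  TTFTTT
  TF.FTT
  TTFT.T
  T.TTTT
  TTTTTT
Step 2: 8 trees catch fire, 4 burn out
  TTFTTT
  TF.FTT
  F...FT
  TF.F.T
  T.FTTT
  TTTTTT
Step 3: 8 trees catch fire, 8 burn out
  TF.FTT
  F...FT
  .....F
  F....T
  T..FTT
  TTFTTT

TF.FTT
F...FT
.....F
F....T
T..FTT
TTFTTT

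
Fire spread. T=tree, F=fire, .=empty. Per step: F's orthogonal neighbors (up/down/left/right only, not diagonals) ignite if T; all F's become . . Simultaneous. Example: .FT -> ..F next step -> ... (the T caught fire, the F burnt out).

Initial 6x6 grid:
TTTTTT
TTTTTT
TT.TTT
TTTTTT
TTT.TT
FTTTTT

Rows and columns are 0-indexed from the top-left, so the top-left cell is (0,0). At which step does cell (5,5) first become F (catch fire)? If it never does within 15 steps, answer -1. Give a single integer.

Step 1: cell (5,5)='T' (+2 fires, +1 burnt)
Step 2: cell (5,5)='T' (+3 fires, +2 burnt)
Step 3: cell (5,5)='T' (+4 fires, +3 burnt)
Step 4: cell (5,5)='T' (+4 fires, +4 burnt)
Step 5: cell (5,5)='F' (+5 fires, +4 burnt)
  -> target ignites at step 5
Step 6: cell (5,5)='.' (+5 fires, +5 burnt)
Step 7: cell (5,5)='.' (+4 fires, +5 burnt)
Step 8: cell (5,5)='.' (+3 fires, +4 burnt)
Step 9: cell (5,5)='.' (+2 fires, +3 burnt)
Step 10: cell (5,5)='.' (+1 fires, +2 burnt)
Step 11: cell (5,5)='.' (+0 fires, +1 burnt)
  fire out at step 11

5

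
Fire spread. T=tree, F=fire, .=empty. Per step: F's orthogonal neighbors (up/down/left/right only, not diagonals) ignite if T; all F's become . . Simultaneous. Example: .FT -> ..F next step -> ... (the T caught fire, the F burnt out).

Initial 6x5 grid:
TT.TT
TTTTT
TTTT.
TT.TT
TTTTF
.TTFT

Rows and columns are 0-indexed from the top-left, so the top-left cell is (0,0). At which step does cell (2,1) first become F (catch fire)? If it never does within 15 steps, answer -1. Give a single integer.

Step 1: cell (2,1)='T' (+4 fires, +2 burnt)
Step 2: cell (2,1)='T' (+3 fires, +4 burnt)
Step 3: cell (2,1)='T' (+2 fires, +3 burnt)
Step 4: cell (2,1)='T' (+4 fires, +2 burnt)
Step 5: cell (2,1)='F' (+5 fires, +4 burnt)
  -> target ignites at step 5
Step 6: cell (2,1)='.' (+3 fires, +5 burnt)
Step 7: cell (2,1)='.' (+2 fires, +3 burnt)
Step 8: cell (2,1)='.' (+1 fires, +2 burnt)
Step 9: cell (2,1)='.' (+0 fires, +1 burnt)
  fire out at step 9

5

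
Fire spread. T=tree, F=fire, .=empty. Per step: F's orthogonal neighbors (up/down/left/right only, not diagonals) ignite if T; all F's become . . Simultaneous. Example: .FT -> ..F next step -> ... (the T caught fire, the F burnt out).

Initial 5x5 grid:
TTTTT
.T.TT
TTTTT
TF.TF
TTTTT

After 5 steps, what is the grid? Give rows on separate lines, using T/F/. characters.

Step 1: 6 trees catch fire, 2 burn out
  TTTTT
  .T.TT
  TFTTF
  F..F.
  TFTTF
Step 2: 8 trees catch fire, 6 burn out
  TTTTT
  .F.TF
  F.FF.
  .....
  F.FF.
Step 3: 3 trees catch fire, 8 burn out
  TFTTF
  ...F.
  .....
  .....
  .....
Step 4: 3 trees catch fire, 3 burn out
  F.FF.
  .....
  .....
  .....
  .....
Step 5: 0 trees catch fire, 3 burn out
  .....
  .....
  .....
  .....
  .....

.....
.....
.....
.....
.....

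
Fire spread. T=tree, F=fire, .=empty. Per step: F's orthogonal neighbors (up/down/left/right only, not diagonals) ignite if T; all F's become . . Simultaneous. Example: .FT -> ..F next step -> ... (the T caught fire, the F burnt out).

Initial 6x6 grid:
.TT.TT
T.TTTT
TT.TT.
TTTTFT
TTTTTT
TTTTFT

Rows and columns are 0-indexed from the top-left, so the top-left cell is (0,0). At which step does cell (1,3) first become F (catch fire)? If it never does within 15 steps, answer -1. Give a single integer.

Step 1: cell (1,3)='T' (+6 fires, +2 burnt)
Step 2: cell (1,3)='T' (+6 fires, +6 burnt)
Step 3: cell (1,3)='F' (+6 fires, +6 burnt)
  -> target ignites at step 3
Step 4: cell (1,3)='.' (+6 fires, +6 burnt)
Step 5: cell (1,3)='.' (+3 fires, +6 burnt)
Step 6: cell (1,3)='.' (+2 fires, +3 burnt)
Step 7: cell (1,3)='.' (+0 fires, +2 burnt)
  fire out at step 7

3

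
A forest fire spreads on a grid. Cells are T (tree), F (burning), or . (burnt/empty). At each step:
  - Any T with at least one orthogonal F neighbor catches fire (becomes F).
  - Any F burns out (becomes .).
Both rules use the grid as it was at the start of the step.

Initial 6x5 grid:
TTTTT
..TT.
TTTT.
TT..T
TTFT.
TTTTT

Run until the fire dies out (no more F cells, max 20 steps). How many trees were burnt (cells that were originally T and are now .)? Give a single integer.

Step 1: +3 fires, +1 burnt (F count now 3)
Step 2: +4 fires, +3 burnt (F count now 4)
Step 3: +4 fires, +4 burnt (F count now 4)
Step 4: +2 fires, +4 burnt (F count now 2)
Step 5: +2 fires, +2 burnt (F count now 2)
Step 6: +2 fires, +2 burnt (F count now 2)
Step 7: +2 fires, +2 burnt (F count now 2)
Step 8: +2 fires, +2 burnt (F count now 2)
Step 9: +0 fires, +2 burnt (F count now 0)
Fire out after step 9
Initially T: 22, now '.': 29
Total burnt (originally-T cells now '.'): 21

Answer: 21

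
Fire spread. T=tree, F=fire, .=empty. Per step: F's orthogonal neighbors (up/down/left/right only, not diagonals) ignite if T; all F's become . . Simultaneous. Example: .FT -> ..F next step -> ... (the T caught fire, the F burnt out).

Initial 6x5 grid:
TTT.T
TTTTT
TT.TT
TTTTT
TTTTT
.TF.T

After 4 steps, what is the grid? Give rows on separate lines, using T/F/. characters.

Step 1: 2 trees catch fire, 1 burn out
  TTT.T
  TTTTT
  TT.TT
  TTTTT
  TTFTT
  .F..T
Step 2: 3 trees catch fire, 2 burn out
  TTT.T
  TTTTT
  TT.TT
  TTFTT
  TF.FT
  ....T
Step 3: 4 trees catch fire, 3 burn out
  TTT.T
  TTTTT
  TT.TT
  TF.FT
  F...F
  ....T
Step 4: 5 trees catch fire, 4 burn out
  TTT.T
  TTTTT
  TF.FT
  F...F
  .....
  ....F

TTT.T
TTTTT
TF.FT
F...F
.....
....F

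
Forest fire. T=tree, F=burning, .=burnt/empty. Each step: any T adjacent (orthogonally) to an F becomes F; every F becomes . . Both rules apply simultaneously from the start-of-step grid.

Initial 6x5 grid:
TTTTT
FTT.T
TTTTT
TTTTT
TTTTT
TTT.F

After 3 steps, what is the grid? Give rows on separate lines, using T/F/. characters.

Step 1: 4 trees catch fire, 2 burn out
  FTTTT
  .FT.T
  FTTTT
  TTTTT
  TTTTF
  TTT..
Step 2: 6 trees catch fire, 4 burn out
  .FTTT
  ..F.T
  .FTTT
  FTTTF
  TTTF.
  TTT..
Step 3: 7 trees catch fire, 6 burn out
  ..FTT
  ....T
  ..FTF
  .FTF.
  FTF..
  TTT..

..FTT
....T
..FTF
.FTF.
FTF..
TTT..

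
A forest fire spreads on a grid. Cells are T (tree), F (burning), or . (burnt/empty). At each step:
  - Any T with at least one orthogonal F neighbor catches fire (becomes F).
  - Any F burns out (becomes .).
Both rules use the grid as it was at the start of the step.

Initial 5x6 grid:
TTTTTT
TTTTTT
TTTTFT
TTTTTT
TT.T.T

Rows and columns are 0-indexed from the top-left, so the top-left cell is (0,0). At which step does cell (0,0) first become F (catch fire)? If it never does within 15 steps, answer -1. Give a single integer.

Step 1: cell (0,0)='T' (+4 fires, +1 burnt)
Step 2: cell (0,0)='T' (+6 fires, +4 burnt)
Step 3: cell (0,0)='T' (+7 fires, +6 burnt)
Step 4: cell (0,0)='T' (+4 fires, +7 burnt)
Step 5: cell (0,0)='T' (+4 fires, +4 burnt)
Step 6: cell (0,0)='F' (+2 fires, +4 burnt)
  -> target ignites at step 6
Step 7: cell (0,0)='.' (+0 fires, +2 burnt)
  fire out at step 7

6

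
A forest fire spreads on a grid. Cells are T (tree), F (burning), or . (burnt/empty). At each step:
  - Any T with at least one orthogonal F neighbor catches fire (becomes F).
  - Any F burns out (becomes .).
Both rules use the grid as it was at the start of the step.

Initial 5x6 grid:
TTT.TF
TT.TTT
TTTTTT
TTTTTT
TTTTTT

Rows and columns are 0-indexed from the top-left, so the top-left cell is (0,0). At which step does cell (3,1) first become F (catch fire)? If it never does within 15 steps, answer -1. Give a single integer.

Step 1: cell (3,1)='T' (+2 fires, +1 burnt)
Step 2: cell (3,1)='T' (+2 fires, +2 burnt)
Step 3: cell (3,1)='T' (+3 fires, +2 burnt)
Step 4: cell (3,1)='T' (+3 fires, +3 burnt)
Step 5: cell (3,1)='T' (+3 fires, +3 burnt)
Step 6: cell (3,1)='T' (+3 fires, +3 burnt)
Step 7: cell (3,1)='F' (+4 fires, +3 burnt)
  -> target ignites at step 7
Step 8: cell (3,1)='.' (+4 fires, +4 burnt)
Step 9: cell (3,1)='.' (+3 fires, +4 burnt)
Step 10: cell (3,1)='.' (+0 fires, +3 burnt)
  fire out at step 10

7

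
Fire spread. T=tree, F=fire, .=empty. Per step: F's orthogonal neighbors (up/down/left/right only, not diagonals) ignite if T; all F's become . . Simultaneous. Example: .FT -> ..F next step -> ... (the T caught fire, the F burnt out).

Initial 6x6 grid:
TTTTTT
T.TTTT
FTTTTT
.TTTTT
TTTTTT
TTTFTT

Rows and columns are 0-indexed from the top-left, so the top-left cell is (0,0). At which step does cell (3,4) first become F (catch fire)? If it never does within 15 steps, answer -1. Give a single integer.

Step 1: cell (3,4)='T' (+5 fires, +2 burnt)
Step 2: cell (3,4)='T' (+8 fires, +5 burnt)
Step 3: cell (3,4)='F' (+8 fires, +8 burnt)
  -> target ignites at step 3
Step 4: cell (3,4)='.' (+5 fires, +8 burnt)
Step 5: cell (3,4)='.' (+3 fires, +5 burnt)
Step 6: cell (3,4)='.' (+2 fires, +3 burnt)
Step 7: cell (3,4)='.' (+1 fires, +2 burnt)
Step 8: cell (3,4)='.' (+0 fires, +1 burnt)
  fire out at step 8

3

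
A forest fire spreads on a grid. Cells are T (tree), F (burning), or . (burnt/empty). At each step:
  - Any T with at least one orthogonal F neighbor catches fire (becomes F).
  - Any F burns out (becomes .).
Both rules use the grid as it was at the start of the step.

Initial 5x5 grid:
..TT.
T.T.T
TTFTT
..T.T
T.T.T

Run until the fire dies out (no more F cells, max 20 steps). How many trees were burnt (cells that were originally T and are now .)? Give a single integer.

Answer: 13

Derivation:
Step 1: +4 fires, +1 burnt (F count now 4)
Step 2: +4 fires, +4 burnt (F count now 4)
Step 3: +4 fires, +4 burnt (F count now 4)
Step 4: +1 fires, +4 burnt (F count now 1)
Step 5: +0 fires, +1 burnt (F count now 0)
Fire out after step 5
Initially T: 14, now '.': 24
Total burnt (originally-T cells now '.'): 13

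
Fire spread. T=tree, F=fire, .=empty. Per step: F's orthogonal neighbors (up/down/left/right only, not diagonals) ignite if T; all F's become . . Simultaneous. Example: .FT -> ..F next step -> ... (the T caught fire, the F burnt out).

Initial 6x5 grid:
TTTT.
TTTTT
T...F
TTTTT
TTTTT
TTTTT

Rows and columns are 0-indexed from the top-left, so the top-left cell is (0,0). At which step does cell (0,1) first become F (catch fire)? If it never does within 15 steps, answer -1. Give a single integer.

Step 1: cell (0,1)='T' (+2 fires, +1 burnt)
Step 2: cell (0,1)='T' (+3 fires, +2 burnt)
Step 3: cell (0,1)='T' (+5 fires, +3 burnt)
Step 4: cell (0,1)='T' (+5 fires, +5 burnt)
Step 5: cell (0,1)='F' (+5 fires, +5 burnt)
  -> target ignites at step 5
Step 6: cell (0,1)='.' (+4 fires, +5 burnt)
Step 7: cell (0,1)='.' (+1 fires, +4 burnt)
Step 8: cell (0,1)='.' (+0 fires, +1 burnt)
  fire out at step 8

5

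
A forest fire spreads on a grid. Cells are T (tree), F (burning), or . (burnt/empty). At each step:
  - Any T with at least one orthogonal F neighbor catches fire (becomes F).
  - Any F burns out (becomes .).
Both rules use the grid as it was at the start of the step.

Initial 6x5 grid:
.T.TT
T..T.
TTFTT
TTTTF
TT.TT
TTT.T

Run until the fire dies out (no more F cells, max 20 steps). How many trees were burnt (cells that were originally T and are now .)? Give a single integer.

Answer: 20

Derivation:
Step 1: +6 fires, +2 burnt (F count now 6)
Step 2: +5 fires, +6 burnt (F count now 5)
Step 3: +4 fires, +5 burnt (F count now 4)
Step 4: +3 fires, +4 burnt (F count now 3)
Step 5: +2 fires, +3 burnt (F count now 2)
Step 6: +0 fires, +2 burnt (F count now 0)
Fire out after step 6
Initially T: 21, now '.': 29
Total burnt (originally-T cells now '.'): 20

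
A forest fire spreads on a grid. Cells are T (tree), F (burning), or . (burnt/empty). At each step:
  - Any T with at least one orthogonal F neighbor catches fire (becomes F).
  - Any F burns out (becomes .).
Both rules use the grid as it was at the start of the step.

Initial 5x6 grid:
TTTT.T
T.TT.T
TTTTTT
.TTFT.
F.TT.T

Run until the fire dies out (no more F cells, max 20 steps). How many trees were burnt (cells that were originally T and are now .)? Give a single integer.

Step 1: +4 fires, +2 burnt (F count now 4)
Step 2: +5 fires, +4 burnt (F count now 5)
Step 3: +4 fires, +5 burnt (F count now 4)
Step 4: +3 fires, +4 burnt (F count now 3)
Step 5: +3 fires, +3 burnt (F count now 3)
Step 6: +1 fires, +3 burnt (F count now 1)
Step 7: +0 fires, +1 burnt (F count now 0)
Fire out after step 7
Initially T: 21, now '.': 29
Total burnt (originally-T cells now '.'): 20

Answer: 20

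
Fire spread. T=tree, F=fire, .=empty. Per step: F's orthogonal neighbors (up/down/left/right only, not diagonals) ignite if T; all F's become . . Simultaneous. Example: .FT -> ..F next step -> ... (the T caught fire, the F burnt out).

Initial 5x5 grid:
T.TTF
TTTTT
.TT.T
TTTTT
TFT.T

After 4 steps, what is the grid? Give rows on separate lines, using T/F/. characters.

Step 1: 5 trees catch fire, 2 burn out
  T.TF.
  TTTTF
  .TT.T
  TFTTT
  F.F.T
Step 2: 6 trees catch fire, 5 burn out
  T.F..
  TTTF.
  .FT.F
  F.FTT
  ....T
Step 3: 5 trees catch fire, 6 burn out
  T....
  TFF..
  ..F..
  ...FF
  ....T
Step 4: 2 trees catch fire, 5 burn out
  T....
  F....
  .....
  .....
  ....F

T....
F....
.....
.....
....F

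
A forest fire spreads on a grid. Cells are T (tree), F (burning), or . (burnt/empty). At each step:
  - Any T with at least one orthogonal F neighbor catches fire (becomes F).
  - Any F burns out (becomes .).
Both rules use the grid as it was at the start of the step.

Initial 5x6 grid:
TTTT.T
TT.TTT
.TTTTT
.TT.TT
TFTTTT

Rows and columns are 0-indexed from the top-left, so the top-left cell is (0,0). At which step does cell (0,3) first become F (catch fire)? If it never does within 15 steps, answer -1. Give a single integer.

Step 1: cell (0,3)='T' (+3 fires, +1 burnt)
Step 2: cell (0,3)='T' (+3 fires, +3 burnt)
Step 3: cell (0,3)='T' (+3 fires, +3 burnt)
Step 4: cell (0,3)='T' (+5 fires, +3 burnt)
Step 5: cell (0,3)='T' (+5 fires, +5 burnt)
Step 6: cell (0,3)='F' (+3 fires, +5 burnt)
  -> target ignites at step 6
Step 7: cell (0,3)='.' (+1 fires, +3 burnt)
Step 8: cell (0,3)='.' (+1 fires, +1 burnt)
Step 9: cell (0,3)='.' (+0 fires, +1 burnt)
  fire out at step 9

6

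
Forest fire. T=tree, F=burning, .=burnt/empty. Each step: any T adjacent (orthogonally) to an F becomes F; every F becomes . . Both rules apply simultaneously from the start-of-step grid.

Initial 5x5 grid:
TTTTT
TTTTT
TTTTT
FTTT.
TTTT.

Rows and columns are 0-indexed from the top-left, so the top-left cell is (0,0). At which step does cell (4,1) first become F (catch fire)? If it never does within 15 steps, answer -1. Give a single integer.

Step 1: cell (4,1)='T' (+3 fires, +1 burnt)
Step 2: cell (4,1)='F' (+4 fires, +3 burnt)
  -> target ignites at step 2
Step 3: cell (4,1)='.' (+5 fires, +4 burnt)
Step 4: cell (4,1)='.' (+4 fires, +5 burnt)
Step 5: cell (4,1)='.' (+3 fires, +4 burnt)
Step 6: cell (4,1)='.' (+2 fires, +3 burnt)
Step 7: cell (4,1)='.' (+1 fires, +2 burnt)
Step 8: cell (4,1)='.' (+0 fires, +1 burnt)
  fire out at step 8

2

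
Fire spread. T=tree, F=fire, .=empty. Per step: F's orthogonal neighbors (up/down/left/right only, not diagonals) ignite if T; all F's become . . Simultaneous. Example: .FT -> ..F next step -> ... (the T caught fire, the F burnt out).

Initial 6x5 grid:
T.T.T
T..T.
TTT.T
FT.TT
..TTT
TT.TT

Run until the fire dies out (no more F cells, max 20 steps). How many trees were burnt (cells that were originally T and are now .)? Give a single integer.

Answer: 6

Derivation:
Step 1: +2 fires, +1 burnt (F count now 2)
Step 2: +2 fires, +2 burnt (F count now 2)
Step 3: +2 fires, +2 burnt (F count now 2)
Step 4: +0 fires, +2 burnt (F count now 0)
Fire out after step 4
Initially T: 19, now '.': 17
Total burnt (originally-T cells now '.'): 6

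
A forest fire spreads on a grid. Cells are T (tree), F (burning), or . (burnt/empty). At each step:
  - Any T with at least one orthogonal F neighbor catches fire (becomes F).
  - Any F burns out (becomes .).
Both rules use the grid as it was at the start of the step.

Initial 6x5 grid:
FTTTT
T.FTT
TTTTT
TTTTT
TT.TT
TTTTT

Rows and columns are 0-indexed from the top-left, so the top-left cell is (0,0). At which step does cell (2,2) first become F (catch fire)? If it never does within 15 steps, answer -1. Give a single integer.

Step 1: cell (2,2)='F' (+5 fires, +2 burnt)
  -> target ignites at step 1
Step 2: cell (2,2)='.' (+6 fires, +5 burnt)
Step 3: cell (2,2)='.' (+5 fires, +6 burnt)
Step 4: cell (2,2)='.' (+4 fires, +5 burnt)
Step 5: cell (2,2)='.' (+4 fires, +4 burnt)
Step 6: cell (2,2)='.' (+2 fires, +4 burnt)
Step 7: cell (2,2)='.' (+0 fires, +2 burnt)
  fire out at step 7

1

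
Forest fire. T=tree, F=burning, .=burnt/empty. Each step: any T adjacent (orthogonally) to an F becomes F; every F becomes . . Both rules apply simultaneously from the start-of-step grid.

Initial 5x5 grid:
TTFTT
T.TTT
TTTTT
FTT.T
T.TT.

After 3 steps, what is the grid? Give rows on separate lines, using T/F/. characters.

Step 1: 6 trees catch fire, 2 burn out
  TF.FT
  T.FTT
  FTTTT
  .FT.T
  F.TT.
Step 2: 7 trees catch fire, 6 burn out
  F...F
  F..FT
  .FFTT
  ..F.T
  ..TT.
Step 3: 3 trees catch fire, 7 burn out
  .....
  ....F
  ...FT
  ....T
  ..FT.

.....
....F
...FT
....T
..FT.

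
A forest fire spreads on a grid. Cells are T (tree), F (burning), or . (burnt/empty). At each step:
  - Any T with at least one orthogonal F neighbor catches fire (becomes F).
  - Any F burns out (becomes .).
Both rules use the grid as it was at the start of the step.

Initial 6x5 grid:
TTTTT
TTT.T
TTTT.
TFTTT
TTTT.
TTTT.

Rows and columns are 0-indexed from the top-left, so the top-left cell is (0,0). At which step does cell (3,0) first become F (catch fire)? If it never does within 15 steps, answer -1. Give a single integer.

Step 1: cell (3,0)='F' (+4 fires, +1 burnt)
  -> target ignites at step 1
Step 2: cell (3,0)='.' (+7 fires, +4 burnt)
Step 3: cell (3,0)='.' (+8 fires, +7 burnt)
Step 4: cell (3,0)='.' (+3 fires, +8 burnt)
Step 5: cell (3,0)='.' (+1 fires, +3 burnt)
Step 6: cell (3,0)='.' (+1 fires, +1 burnt)
Step 7: cell (3,0)='.' (+1 fires, +1 burnt)
Step 8: cell (3,0)='.' (+0 fires, +1 burnt)
  fire out at step 8

1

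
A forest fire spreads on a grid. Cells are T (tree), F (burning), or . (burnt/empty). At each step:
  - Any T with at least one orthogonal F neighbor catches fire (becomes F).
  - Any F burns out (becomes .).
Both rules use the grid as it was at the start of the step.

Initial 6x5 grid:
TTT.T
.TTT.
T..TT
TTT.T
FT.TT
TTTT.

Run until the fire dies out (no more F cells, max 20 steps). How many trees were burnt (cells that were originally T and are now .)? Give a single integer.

Step 1: +3 fires, +1 burnt (F count now 3)
Step 2: +3 fires, +3 burnt (F count now 3)
Step 3: +2 fires, +3 burnt (F count now 2)
Step 4: +1 fires, +2 burnt (F count now 1)
Step 5: +1 fires, +1 burnt (F count now 1)
Step 6: +1 fires, +1 burnt (F count now 1)
Step 7: +1 fires, +1 burnt (F count now 1)
Step 8: +1 fires, +1 burnt (F count now 1)
Step 9: +1 fires, +1 burnt (F count now 1)
Step 10: +1 fires, +1 burnt (F count now 1)
Step 11: +1 fires, +1 burnt (F count now 1)
Step 12: +2 fires, +1 burnt (F count now 2)
Step 13: +1 fires, +2 burnt (F count now 1)
Step 14: +1 fires, +1 burnt (F count now 1)
Step 15: +0 fires, +1 burnt (F count now 0)
Fire out after step 15
Initially T: 21, now '.': 29
Total burnt (originally-T cells now '.'): 20

Answer: 20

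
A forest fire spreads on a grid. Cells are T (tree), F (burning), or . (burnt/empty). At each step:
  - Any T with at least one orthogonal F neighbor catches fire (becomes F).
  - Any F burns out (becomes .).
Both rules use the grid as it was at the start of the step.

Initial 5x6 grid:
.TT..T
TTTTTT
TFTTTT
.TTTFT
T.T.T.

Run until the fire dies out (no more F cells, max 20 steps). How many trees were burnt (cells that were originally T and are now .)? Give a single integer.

Step 1: +8 fires, +2 burnt (F count now 8)
Step 2: +7 fires, +8 burnt (F count now 7)
Step 3: +4 fires, +7 burnt (F count now 4)
Step 4: +1 fires, +4 burnt (F count now 1)
Step 5: +0 fires, +1 burnt (F count now 0)
Fire out after step 5
Initially T: 21, now '.': 29
Total burnt (originally-T cells now '.'): 20

Answer: 20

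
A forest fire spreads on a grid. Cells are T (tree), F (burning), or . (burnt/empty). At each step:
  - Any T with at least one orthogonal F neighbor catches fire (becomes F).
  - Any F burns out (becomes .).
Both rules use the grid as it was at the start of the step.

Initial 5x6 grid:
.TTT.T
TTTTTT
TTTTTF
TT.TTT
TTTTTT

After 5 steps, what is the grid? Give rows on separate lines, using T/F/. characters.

Step 1: 3 trees catch fire, 1 burn out
  .TTT.T
  TTTTTF
  TTTTF.
  TT.TTF
  TTTTTT
Step 2: 5 trees catch fire, 3 burn out
  .TTT.F
  TTTTF.
  TTTF..
  TT.TF.
  TTTTTF
Step 3: 4 trees catch fire, 5 burn out
  .TTT..
  TTTF..
  TTF...
  TT.F..
  TTTTF.
Step 4: 4 trees catch fire, 4 burn out
  .TTF..
  TTF...
  TF....
  TT....
  TTTF..
Step 5: 5 trees catch fire, 4 burn out
  .TF...
  TF....
  F.....
  TF....
  TTF...

.TF...
TF....
F.....
TF....
TTF...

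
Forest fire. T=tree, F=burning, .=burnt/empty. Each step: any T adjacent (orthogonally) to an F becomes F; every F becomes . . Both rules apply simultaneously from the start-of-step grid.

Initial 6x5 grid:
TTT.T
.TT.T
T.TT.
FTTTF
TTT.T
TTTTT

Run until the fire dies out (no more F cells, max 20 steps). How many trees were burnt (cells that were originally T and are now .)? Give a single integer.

Step 1: +5 fires, +2 burnt (F count now 5)
Step 2: +5 fires, +5 burnt (F count now 5)
Step 3: +4 fires, +5 burnt (F count now 4)
Step 4: +2 fires, +4 burnt (F count now 2)
Step 5: +2 fires, +2 burnt (F count now 2)
Step 6: +1 fires, +2 burnt (F count now 1)
Step 7: +1 fires, +1 burnt (F count now 1)
Step 8: +0 fires, +1 burnt (F count now 0)
Fire out after step 8
Initially T: 22, now '.': 28
Total burnt (originally-T cells now '.'): 20

Answer: 20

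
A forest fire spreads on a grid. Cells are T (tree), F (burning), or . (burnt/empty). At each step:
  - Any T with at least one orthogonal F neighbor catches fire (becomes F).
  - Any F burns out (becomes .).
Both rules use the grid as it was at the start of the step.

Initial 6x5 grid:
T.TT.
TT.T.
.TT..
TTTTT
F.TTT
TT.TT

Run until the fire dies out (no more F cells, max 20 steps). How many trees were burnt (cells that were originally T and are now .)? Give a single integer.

Answer: 17

Derivation:
Step 1: +2 fires, +1 burnt (F count now 2)
Step 2: +2 fires, +2 burnt (F count now 2)
Step 3: +2 fires, +2 burnt (F count now 2)
Step 4: +4 fires, +2 burnt (F count now 4)
Step 5: +3 fires, +4 burnt (F count now 3)
Step 6: +3 fires, +3 burnt (F count now 3)
Step 7: +1 fires, +3 burnt (F count now 1)
Step 8: +0 fires, +1 burnt (F count now 0)
Fire out after step 8
Initially T: 20, now '.': 27
Total burnt (originally-T cells now '.'): 17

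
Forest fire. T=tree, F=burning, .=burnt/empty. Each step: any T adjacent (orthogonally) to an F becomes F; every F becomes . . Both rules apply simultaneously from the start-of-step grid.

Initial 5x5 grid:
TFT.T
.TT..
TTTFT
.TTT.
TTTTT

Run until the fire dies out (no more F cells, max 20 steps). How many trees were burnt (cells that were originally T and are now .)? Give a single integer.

Step 1: +6 fires, +2 burnt (F count now 6)
Step 2: +4 fires, +6 burnt (F count now 4)
Step 3: +4 fires, +4 burnt (F count now 4)
Step 4: +1 fires, +4 burnt (F count now 1)
Step 5: +1 fires, +1 burnt (F count now 1)
Step 6: +0 fires, +1 burnt (F count now 0)
Fire out after step 6
Initially T: 17, now '.': 24
Total burnt (originally-T cells now '.'): 16

Answer: 16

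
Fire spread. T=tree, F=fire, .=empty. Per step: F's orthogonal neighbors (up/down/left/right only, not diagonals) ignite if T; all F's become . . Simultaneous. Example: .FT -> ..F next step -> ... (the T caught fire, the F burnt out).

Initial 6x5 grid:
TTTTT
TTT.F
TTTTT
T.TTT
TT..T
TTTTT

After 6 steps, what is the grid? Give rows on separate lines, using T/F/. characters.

Step 1: 2 trees catch fire, 1 burn out
  TTTTF
  TTT..
  TTTTF
  T.TTT
  TT..T
  TTTTT
Step 2: 3 trees catch fire, 2 burn out
  TTTF.
  TTT..
  TTTF.
  T.TTF
  TT..T
  TTTTT
Step 3: 4 trees catch fire, 3 burn out
  TTF..
  TTT..
  TTF..
  T.TF.
  TT..F
  TTTTT
Step 4: 5 trees catch fire, 4 burn out
  TF...
  TTF..
  TF...
  T.F..
  TT...
  TTTTF
Step 5: 4 trees catch fire, 5 burn out
  F....
  TF...
  F....
  T....
  TT...
  TTTF.
Step 6: 3 trees catch fire, 4 burn out
  .....
  F....
  .....
  F....
  TT...
  TTF..

.....
F....
.....
F....
TT...
TTF..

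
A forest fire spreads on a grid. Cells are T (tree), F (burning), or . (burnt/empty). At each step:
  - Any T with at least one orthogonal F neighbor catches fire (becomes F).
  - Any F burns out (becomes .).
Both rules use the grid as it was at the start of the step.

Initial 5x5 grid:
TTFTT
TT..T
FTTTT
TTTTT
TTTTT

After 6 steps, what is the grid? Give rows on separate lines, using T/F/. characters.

Step 1: 5 trees catch fire, 2 burn out
  TF.FT
  FT..T
  .FTTT
  FTTTT
  TTTTT
Step 2: 6 trees catch fire, 5 burn out
  F...F
  .F..T
  ..FTT
  .FTTT
  FTTTT
Step 3: 4 trees catch fire, 6 burn out
  .....
  ....F
  ...FT
  ..FTT
  .FTTT
Step 4: 3 trees catch fire, 4 burn out
  .....
  .....
  ....F
  ...FT
  ..FTT
Step 5: 2 trees catch fire, 3 burn out
  .....
  .....
  .....
  ....F
  ...FT
Step 6: 1 trees catch fire, 2 burn out
  .....
  .....
  .....
  .....
  ....F

.....
.....
.....
.....
....F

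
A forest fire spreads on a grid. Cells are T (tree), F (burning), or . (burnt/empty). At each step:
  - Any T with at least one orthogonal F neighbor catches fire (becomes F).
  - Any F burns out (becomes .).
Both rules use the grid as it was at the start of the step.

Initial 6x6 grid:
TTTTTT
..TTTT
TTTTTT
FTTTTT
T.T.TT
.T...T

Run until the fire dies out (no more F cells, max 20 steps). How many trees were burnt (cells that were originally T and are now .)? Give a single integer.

Answer: 26

Derivation:
Step 1: +3 fires, +1 burnt (F count now 3)
Step 2: +2 fires, +3 burnt (F count now 2)
Step 3: +3 fires, +2 burnt (F count now 3)
Step 4: +3 fires, +3 burnt (F count now 3)
Step 5: +5 fires, +3 burnt (F count now 5)
Step 6: +5 fires, +5 burnt (F count now 5)
Step 7: +4 fires, +5 burnt (F count now 4)
Step 8: +1 fires, +4 burnt (F count now 1)
Step 9: +0 fires, +1 burnt (F count now 0)
Fire out after step 9
Initially T: 27, now '.': 35
Total burnt (originally-T cells now '.'): 26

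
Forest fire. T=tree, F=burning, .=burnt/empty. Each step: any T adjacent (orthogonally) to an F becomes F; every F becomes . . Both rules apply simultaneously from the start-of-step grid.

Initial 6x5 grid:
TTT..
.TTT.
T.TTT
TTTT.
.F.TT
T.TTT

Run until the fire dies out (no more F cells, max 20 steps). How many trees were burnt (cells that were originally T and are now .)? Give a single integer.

Answer: 19

Derivation:
Step 1: +1 fires, +1 burnt (F count now 1)
Step 2: +2 fires, +1 burnt (F count now 2)
Step 3: +3 fires, +2 burnt (F count now 3)
Step 4: +3 fires, +3 burnt (F count now 3)
Step 5: +6 fires, +3 burnt (F count now 6)
Step 6: +3 fires, +6 burnt (F count now 3)
Step 7: +1 fires, +3 burnt (F count now 1)
Step 8: +0 fires, +1 burnt (F count now 0)
Fire out after step 8
Initially T: 20, now '.': 29
Total burnt (originally-T cells now '.'): 19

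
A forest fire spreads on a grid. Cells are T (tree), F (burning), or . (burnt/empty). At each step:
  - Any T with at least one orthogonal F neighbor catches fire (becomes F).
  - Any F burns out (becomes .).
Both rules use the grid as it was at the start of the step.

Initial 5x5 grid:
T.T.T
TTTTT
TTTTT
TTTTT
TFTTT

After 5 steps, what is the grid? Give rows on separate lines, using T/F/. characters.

Step 1: 3 trees catch fire, 1 burn out
  T.T.T
  TTTTT
  TTTTT
  TFTTT
  F.FTT
Step 2: 4 trees catch fire, 3 burn out
  T.T.T
  TTTTT
  TFTTT
  F.FTT
  ...FT
Step 3: 5 trees catch fire, 4 burn out
  T.T.T
  TFTTT
  F.FTT
  ...FT
  ....F
Step 4: 4 trees catch fire, 5 burn out
  T.T.T
  F.FTT
  ...FT
  ....F
  .....
Step 5: 4 trees catch fire, 4 burn out
  F.F.T
  ...FT
  ....F
  .....
  .....

F.F.T
...FT
....F
.....
.....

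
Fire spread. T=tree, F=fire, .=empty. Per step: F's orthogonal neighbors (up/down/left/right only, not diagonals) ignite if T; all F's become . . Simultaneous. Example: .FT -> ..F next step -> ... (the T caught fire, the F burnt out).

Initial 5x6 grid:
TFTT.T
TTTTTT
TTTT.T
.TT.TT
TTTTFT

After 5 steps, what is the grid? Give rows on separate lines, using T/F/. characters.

Step 1: 6 trees catch fire, 2 burn out
  F.FT.T
  TFTTTT
  TTTT.T
  .TT.FT
  TTTF.F
Step 2: 6 trees catch fire, 6 burn out
  ...F.T
  F.FTTT
  TFTT.T
  .TT..F
  TTF...
Step 3: 7 trees catch fire, 6 burn out
  .....T
  ...FTT
  F.FT.F
  .FF...
  TF....
Step 4: 4 trees catch fire, 7 burn out
  .....T
  ....FF
  ...F..
  ......
  F.....
Step 5: 1 trees catch fire, 4 burn out
  .....F
  ......
  ......
  ......
  ......

.....F
......
......
......
......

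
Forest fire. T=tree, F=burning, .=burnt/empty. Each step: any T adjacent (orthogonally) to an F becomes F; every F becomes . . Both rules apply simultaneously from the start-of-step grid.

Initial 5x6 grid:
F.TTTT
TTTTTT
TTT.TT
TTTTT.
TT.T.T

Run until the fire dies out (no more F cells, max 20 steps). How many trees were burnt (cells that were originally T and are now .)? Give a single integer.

Step 1: +1 fires, +1 burnt (F count now 1)
Step 2: +2 fires, +1 burnt (F count now 2)
Step 3: +3 fires, +2 burnt (F count now 3)
Step 4: +5 fires, +3 burnt (F count now 5)
Step 5: +4 fires, +5 burnt (F count now 4)
Step 6: +4 fires, +4 burnt (F count now 4)
Step 7: +4 fires, +4 burnt (F count now 4)
Step 8: +0 fires, +4 burnt (F count now 0)
Fire out after step 8
Initially T: 24, now '.': 29
Total burnt (originally-T cells now '.'): 23

Answer: 23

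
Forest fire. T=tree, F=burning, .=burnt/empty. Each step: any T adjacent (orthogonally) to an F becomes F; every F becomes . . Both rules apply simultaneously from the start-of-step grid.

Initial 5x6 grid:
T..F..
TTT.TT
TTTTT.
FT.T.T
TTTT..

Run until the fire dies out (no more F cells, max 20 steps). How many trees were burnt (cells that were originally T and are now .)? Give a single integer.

Answer: 17

Derivation:
Step 1: +3 fires, +2 burnt (F count now 3)
Step 2: +3 fires, +3 burnt (F count now 3)
Step 3: +4 fires, +3 burnt (F count now 4)
Step 4: +3 fires, +4 burnt (F count now 3)
Step 5: +2 fires, +3 burnt (F count now 2)
Step 6: +1 fires, +2 burnt (F count now 1)
Step 7: +1 fires, +1 burnt (F count now 1)
Step 8: +0 fires, +1 burnt (F count now 0)
Fire out after step 8
Initially T: 18, now '.': 29
Total burnt (originally-T cells now '.'): 17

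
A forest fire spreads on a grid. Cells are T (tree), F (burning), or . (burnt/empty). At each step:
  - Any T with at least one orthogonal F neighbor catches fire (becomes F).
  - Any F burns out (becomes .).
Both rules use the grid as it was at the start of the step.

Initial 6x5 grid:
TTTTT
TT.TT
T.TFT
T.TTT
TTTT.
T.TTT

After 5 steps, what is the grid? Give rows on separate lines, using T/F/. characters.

Step 1: 4 trees catch fire, 1 burn out
  TTTTT
  TT.FT
  T.F.F
  T.TFT
  TTTT.
  T.TTT
Step 2: 5 trees catch fire, 4 burn out
  TTTFT
  TT..F
  T....
  T.F.F
  TTTF.
  T.TTT
Step 3: 4 trees catch fire, 5 burn out
  TTF.F
  TT...
  T....
  T....
  TTF..
  T.TFT
Step 4: 4 trees catch fire, 4 burn out
  TF...
  TT...
  T....
  T....
  TF...
  T.F.F
Step 5: 3 trees catch fire, 4 burn out
  F....
  TF...
  T....
  T....
  F....
  T....

F....
TF...
T....
T....
F....
T....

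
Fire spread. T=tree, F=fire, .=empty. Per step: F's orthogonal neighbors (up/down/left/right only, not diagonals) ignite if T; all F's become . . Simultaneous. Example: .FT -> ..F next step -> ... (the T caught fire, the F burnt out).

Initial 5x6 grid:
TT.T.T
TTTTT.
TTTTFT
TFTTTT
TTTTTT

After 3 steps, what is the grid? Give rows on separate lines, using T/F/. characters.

Step 1: 8 trees catch fire, 2 burn out
  TT.T.T
  TTTTF.
  TFTF.F
  F.FTFT
  TFTTTT
Step 2: 9 trees catch fire, 8 burn out
  TT.T.T
  TFTF..
  F.F...
  ...F.F
  F.FTFT
Step 3: 6 trees catch fire, 9 burn out
  TF.F.T
  F.F...
  ......
  ......
  ...F.F

TF.F.T
F.F...
......
......
...F.F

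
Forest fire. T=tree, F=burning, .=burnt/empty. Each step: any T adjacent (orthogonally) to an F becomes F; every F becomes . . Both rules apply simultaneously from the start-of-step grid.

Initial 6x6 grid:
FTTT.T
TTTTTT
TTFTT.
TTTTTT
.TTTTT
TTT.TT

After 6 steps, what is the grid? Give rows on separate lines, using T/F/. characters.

Step 1: 6 trees catch fire, 2 burn out
  .FTT.T
  FTFTTT
  TF.FT.
  TTFTTT
  .TTTTT
  TTT.TT
Step 2: 8 trees catch fire, 6 burn out
  ..FT.T
  .F.FTT
  F...F.
  TF.FTT
  .TFTTT
  TTT.TT
Step 3: 7 trees catch fire, 8 burn out
  ...F.T
  ....FT
  ......
  F...FT
  .F.FTT
  TTF.TT
Step 4: 4 trees catch fire, 7 burn out
  .....T
  .....F
  ......
  .....F
  ....FT
  TF..TT
Step 5: 4 trees catch fire, 4 burn out
  .....F
  ......
  ......
  ......
  .....F
  F...FT
Step 6: 1 trees catch fire, 4 burn out
  ......
  ......
  ......
  ......
  ......
  .....F

......
......
......
......
......
.....F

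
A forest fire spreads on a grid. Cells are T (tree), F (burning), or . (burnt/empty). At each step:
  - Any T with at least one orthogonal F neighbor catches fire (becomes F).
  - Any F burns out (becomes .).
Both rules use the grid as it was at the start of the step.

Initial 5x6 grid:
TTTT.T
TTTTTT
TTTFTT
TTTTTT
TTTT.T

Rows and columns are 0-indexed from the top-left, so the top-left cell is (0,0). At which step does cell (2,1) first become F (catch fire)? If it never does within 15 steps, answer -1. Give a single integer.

Step 1: cell (2,1)='T' (+4 fires, +1 burnt)
Step 2: cell (2,1)='F' (+8 fires, +4 burnt)
  -> target ignites at step 2
Step 3: cell (2,1)='.' (+7 fires, +8 burnt)
Step 4: cell (2,1)='.' (+6 fires, +7 burnt)
Step 5: cell (2,1)='.' (+2 fires, +6 burnt)
Step 6: cell (2,1)='.' (+0 fires, +2 burnt)
  fire out at step 6

2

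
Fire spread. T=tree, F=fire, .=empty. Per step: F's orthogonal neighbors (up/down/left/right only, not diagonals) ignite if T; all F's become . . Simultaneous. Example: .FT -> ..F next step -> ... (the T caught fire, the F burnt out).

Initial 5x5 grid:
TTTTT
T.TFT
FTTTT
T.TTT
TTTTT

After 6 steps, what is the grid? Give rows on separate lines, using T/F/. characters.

Step 1: 7 trees catch fire, 2 burn out
  TTTFT
  F.F.F
  .FTFT
  F.TTT
  TTTTT
Step 2: 7 trees catch fire, 7 burn out
  FTF.F
  .....
  ..F.F
  ..TFT
  FTTTT
Step 3: 5 trees catch fire, 7 burn out
  .F...
  .....
  .....
  ..F.F
  .FTFT
Step 4: 2 trees catch fire, 5 burn out
  .....
  .....
  .....
  .....
  ..F.F
Step 5: 0 trees catch fire, 2 burn out
  .....
  .....
  .....
  .....
  .....
Step 6: 0 trees catch fire, 0 burn out
  .....
  .....
  .....
  .....
  .....

.....
.....
.....
.....
.....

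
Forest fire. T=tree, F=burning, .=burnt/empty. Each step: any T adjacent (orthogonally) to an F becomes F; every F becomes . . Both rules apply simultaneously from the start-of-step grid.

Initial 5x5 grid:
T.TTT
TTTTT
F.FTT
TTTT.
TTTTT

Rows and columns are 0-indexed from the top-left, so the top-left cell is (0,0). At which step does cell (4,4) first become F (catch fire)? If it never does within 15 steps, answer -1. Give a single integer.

Step 1: cell (4,4)='T' (+5 fires, +2 burnt)
Step 2: cell (4,4)='T' (+9 fires, +5 burnt)
Step 3: cell (4,4)='T' (+4 fires, +9 burnt)
Step 4: cell (4,4)='F' (+2 fires, +4 burnt)
  -> target ignites at step 4
Step 5: cell (4,4)='.' (+0 fires, +2 burnt)
  fire out at step 5

4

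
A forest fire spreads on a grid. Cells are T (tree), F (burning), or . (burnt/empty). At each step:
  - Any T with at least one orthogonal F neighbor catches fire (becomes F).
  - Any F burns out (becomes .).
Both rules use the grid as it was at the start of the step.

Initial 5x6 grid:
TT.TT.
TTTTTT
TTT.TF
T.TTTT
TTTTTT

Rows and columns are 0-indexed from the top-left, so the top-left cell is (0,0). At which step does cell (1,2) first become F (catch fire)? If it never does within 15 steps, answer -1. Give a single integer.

Step 1: cell (1,2)='T' (+3 fires, +1 burnt)
Step 2: cell (1,2)='T' (+3 fires, +3 burnt)
Step 3: cell (1,2)='T' (+4 fires, +3 burnt)
Step 4: cell (1,2)='F' (+4 fires, +4 burnt)
  -> target ignites at step 4
Step 5: cell (1,2)='.' (+3 fires, +4 burnt)
Step 6: cell (1,2)='.' (+4 fires, +3 burnt)
Step 7: cell (1,2)='.' (+3 fires, +4 burnt)
Step 8: cell (1,2)='.' (+1 fires, +3 burnt)
Step 9: cell (1,2)='.' (+0 fires, +1 burnt)
  fire out at step 9

4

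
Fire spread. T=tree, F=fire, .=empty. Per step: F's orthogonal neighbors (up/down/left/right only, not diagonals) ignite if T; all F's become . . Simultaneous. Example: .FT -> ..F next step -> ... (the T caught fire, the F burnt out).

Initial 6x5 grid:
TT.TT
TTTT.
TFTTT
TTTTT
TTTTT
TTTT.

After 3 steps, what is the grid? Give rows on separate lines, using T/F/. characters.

Step 1: 4 trees catch fire, 1 burn out
  TT.TT
  TFTT.
  F.FTT
  TFTTT
  TTTTT
  TTTT.
Step 2: 7 trees catch fire, 4 burn out
  TF.TT
  F.FT.
  ...FT
  F.FTT
  TFTTT
  TTTT.
Step 3: 7 trees catch fire, 7 burn out
  F..TT
  ...F.
  ....F
  ...FT
  F.FTT
  TFTT.

F..TT
...F.
....F
...FT
F.FTT
TFTT.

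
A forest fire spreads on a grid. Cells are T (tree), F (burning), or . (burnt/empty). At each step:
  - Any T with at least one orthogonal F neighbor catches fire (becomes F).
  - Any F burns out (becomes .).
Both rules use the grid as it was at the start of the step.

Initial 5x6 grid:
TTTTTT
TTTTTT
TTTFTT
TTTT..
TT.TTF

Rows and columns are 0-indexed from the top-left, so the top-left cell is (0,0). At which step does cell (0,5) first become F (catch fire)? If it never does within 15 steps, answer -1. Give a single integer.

Step 1: cell (0,5)='T' (+5 fires, +2 burnt)
Step 2: cell (0,5)='T' (+7 fires, +5 burnt)
Step 3: cell (0,5)='T' (+6 fires, +7 burnt)
Step 4: cell (0,5)='F' (+5 fires, +6 burnt)
  -> target ignites at step 4
Step 5: cell (0,5)='.' (+2 fires, +5 burnt)
Step 6: cell (0,5)='.' (+0 fires, +2 burnt)
  fire out at step 6

4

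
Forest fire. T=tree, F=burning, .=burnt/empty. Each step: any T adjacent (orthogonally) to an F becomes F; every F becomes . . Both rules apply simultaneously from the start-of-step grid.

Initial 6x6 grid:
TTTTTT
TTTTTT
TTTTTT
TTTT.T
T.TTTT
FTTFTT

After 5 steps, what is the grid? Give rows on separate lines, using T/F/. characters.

Step 1: 5 trees catch fire, 2 burn out
  TTTTTT
  TTTTTT
  TTTTTT
  TTTT.T
  F.TFTT
  .FF.FT
Step 2: 5 trees catch fire, 5 burn out
  TTTTTT
  TTTTTT
  TTTTTT
  FTTF.T
  ..F.FT
  .....F
Step 3: 5 trees catch fire, 5 burn out
  TTTTTT
  TTTTTT
  FTTFTT
  .FF..T
  .....F
  ......
Step 4: 6 trees catch fire, 5 burn out
  TTTTTT
  FTTFTT
  .FF.FT
  .....F
  ......
  ......
Step 5: 6 trees catch fire, 6 burn out
  FTTFTT
  .FF.FT
  .....F
  ......
  ......
  ......

FTTFTT
.FF.FT
.....F
......
......
......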